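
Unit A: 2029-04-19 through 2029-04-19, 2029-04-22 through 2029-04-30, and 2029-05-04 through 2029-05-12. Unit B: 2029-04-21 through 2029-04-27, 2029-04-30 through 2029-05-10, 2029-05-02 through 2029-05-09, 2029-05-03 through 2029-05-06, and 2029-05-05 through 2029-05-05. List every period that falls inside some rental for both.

2029-04-22 through 2029-04-27, 2029-04-30 through 2029-04-30, 2029-05-04 through 2029-05-10

B, merged: 2029-04-21 through 2029-04-27, 2029-04-30 through 2029-05-10.
2029-04-19 through 2029-04-19 falls entirely outside B.
2029-04-22 through 2029-04-30 overlaps B on 2029-04-22 through 2029-04-27, 2029-04-30 through 2029-04-30.
2029-05-04 through 2029-05-12 overlaps B on 2029-05-04 through 2029-05-10.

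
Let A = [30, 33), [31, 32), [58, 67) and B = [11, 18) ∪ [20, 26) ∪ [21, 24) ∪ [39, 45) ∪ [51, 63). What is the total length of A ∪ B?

38

A, merged: [30, 33), [58, 67).
B, merged: [11, 18), [20, 26), [39, 45), [51, 63).
A ∪ B = [11, 18), [20, 26), [30, 33), [39, 45), [51, 67).
Total: 7 + 6 + 3 + 6 + 16 = 38.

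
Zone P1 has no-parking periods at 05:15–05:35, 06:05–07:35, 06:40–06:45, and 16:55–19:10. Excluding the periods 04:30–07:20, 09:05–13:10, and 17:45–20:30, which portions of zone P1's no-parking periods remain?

First set merges to 05:15–05:35, 06:05–07:35, 16:55–19:10.
05:15–05:35: fully covered by B → removed.
06:05–07:35 minus B → 07:20–07:35.
16:55–19:10 minus B → 16:55–17:45.

07:20–07:35, 16:55–17:45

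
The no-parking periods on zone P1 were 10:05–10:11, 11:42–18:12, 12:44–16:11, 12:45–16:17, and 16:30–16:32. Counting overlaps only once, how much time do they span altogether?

Merged: 10:05-10:11, 11:42-18:12.
Lengths: 6 min + 6 h 30 min = 6 h 36 min.

6 h 36 min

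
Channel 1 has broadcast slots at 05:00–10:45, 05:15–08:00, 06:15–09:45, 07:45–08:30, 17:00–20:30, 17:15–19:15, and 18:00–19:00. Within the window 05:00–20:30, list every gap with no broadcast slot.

10:45–17:00

The merged coverage is 05:00–10:45, 17:00–20:30.
Complement within 05:00–20:30: 10:45–17:00.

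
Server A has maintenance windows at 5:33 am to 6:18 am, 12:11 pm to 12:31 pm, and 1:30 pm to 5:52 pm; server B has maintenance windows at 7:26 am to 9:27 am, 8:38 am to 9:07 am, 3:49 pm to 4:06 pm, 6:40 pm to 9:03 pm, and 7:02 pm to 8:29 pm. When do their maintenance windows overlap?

3:49 pm–4:06 pm

B, merged: 7:26 am–9:27 am, 3:49 pm–4:06 pm, 6:40 pm–9:03 pm.
5:33 am–6:18 am meets no B interval.
12:11 pm–12:31 pm meets no B interval.
1:30 pm–5:52 pm ∩ B → 3:49 pm–4:06 pm.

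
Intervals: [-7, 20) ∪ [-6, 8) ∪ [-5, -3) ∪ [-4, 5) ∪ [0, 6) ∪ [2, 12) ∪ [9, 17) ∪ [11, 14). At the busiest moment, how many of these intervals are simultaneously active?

5

At 2, 5 of the intervals are simultaneously active.
No point has more.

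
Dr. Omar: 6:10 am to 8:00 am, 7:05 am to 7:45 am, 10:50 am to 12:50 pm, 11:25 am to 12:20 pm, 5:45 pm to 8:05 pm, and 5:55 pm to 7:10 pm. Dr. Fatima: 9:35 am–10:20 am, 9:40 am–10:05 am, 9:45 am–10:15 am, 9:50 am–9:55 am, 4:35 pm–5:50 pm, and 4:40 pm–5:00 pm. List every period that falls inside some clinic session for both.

A, merged: 6:10 am–8:00 am, 10:50 am–12:50 pm, 5:45 pm–8:05 pm.
B, merged: 9:35 am–10:20 am, 4:35 pm–5:50 pm.
6:10 am–8:00 am meets no B interval.
10:50 am–12:50 pm meets no B interval.
5:45 pm–8:05 pm ∩ B → 5:45 pm–5:50 pm.

5:45 pm–5:50 pm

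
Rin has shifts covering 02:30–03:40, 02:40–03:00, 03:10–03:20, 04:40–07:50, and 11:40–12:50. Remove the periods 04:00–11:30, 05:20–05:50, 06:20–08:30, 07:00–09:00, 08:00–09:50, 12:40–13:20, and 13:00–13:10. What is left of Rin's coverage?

02:30–03:40, 11:40–12:40

A, merged: 02:30–03:40, 04:40–07:50, 11:40–12:50.
B, merged: 04:00–11:30, 12:40–13:20.
02:30–03:40 is untouched.
04:40–07:50 lies entirely inside B → drops out.
11:40–12:50 with B removed leaves 11:40–12:40.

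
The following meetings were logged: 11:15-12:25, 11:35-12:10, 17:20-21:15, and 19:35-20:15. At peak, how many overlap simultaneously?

2

At 11:35, 2 of the intervals are simultaneously active.
No point has more.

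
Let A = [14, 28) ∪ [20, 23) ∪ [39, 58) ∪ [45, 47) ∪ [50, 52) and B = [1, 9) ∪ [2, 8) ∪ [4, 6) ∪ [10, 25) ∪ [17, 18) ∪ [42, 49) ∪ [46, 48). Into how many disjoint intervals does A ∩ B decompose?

2

A, merged: [14, 28), [39, 58).
B, merged: [1, 9), [10, 25), [42, 49).
A ∩ B = [14, 25), [42, 49).
That is 2 disjoint pieces.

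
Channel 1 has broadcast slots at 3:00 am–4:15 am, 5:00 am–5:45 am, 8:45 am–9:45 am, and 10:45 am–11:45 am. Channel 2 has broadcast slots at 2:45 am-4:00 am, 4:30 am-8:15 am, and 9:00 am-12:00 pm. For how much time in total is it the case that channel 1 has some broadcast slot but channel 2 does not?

30 min

A \ B = 4:00 am–4:15 am, 8:45 am–9:00 am.
Total: 15 min + 15 min = 30 min.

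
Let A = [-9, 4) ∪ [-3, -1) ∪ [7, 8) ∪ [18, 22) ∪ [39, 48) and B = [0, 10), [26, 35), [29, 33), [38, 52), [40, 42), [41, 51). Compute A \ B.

[-9, 0) ∪ [18, 22)

First set merges to [-9, 4), [7, 8), [18, 22), [39, 48).
Second set merges to [0, 10), [26, 35), [38, 52).
[-9, 4) \ B = [-9, 0).
[7, 8): entirely removed.
[18, 22): nothing removed.
[39, 48): entirely removed.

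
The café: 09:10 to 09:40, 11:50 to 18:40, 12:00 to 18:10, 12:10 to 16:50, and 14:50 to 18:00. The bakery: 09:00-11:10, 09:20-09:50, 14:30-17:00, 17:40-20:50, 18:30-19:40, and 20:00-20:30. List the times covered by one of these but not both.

A, merged: 09:10–09:40, 11:50–18:40.
B, merged: 09:00–11:10, 14:30–17:00, 17:40–20:50.
A \ B = 11:50–14:30, 17:00–17:40.
B \ A = 09:00–09:10, 09:40–11:10, 18:40–20:50.
Union of the two gives the symmetric difference.

09:00–09:10, 09:40–11:10, 11:50–14:30, 17:00–17:40, 18:40–20:50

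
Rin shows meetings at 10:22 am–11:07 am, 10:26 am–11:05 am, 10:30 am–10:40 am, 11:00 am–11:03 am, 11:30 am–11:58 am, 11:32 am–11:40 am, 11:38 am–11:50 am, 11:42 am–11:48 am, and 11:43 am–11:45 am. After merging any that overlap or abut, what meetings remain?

10:26 am–11:05 am overlaps/touches 10:22 am–11:07 am → extend to 10:22 am–11:07 am.
10:30 am–10:40 am overlaps/touches 10:22 am–11:07 am → extend to 10:22 am–11:07 am.
11:00 am–11:03 am overlaps/touches 10:22 am–11:07 am → extend to 10:22 am–11:07 am.
11:30 am–11:58 am is disjoint → start new block.
11:32 am–11:40 am overlaps/touches 11:30 am–11:58 am → extend to 11:30 am–11:58 am.
11:38 am–11:50 am overlaps/touches 11:30 am–11:58 am → extend to 11:30 am–11:58 am.
11:42 am–11:48 am overlaps/touches 11:30 am–11:58 am → extend to 11:30 am–11:58 am.
11:43 am–11:45 am overlaps/touches 11:30 am–11:58 am → extend to 11:30 am–11:58 am.

10:22 am–11:07 am, 11:30 am–11:58 am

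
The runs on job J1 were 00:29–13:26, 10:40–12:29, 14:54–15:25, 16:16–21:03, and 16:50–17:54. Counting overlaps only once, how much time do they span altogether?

Merged: 00:29–13:26, 14:54–15:25, 16:16–21:03.
Lengths: 12 h 57 min + 31 min + 4 h 47 min = 18 h 15 min.

18 h 15 min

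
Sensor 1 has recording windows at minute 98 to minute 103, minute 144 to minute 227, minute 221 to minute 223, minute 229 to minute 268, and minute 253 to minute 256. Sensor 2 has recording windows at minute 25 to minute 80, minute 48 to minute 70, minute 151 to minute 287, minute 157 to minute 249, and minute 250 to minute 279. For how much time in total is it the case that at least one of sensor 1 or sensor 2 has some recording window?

Merge the first list: minute 98 to minute 103, minute 144 to minute 227, minute 229 to minute 268.
Merge the second list: minute 25 to minute 80, minute 151 to minute 287.
A ∪ B = minute 25 to minute 80, minute 98 to minute 103, minute 144 to minute 287.
Total: 55 minutes + 5 minutes + 143 minutes = 203 minutes.

203 minutes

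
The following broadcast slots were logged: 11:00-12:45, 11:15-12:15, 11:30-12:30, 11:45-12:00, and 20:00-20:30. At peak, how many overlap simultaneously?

4

At 11:45, 4 of the intervals are simultaneously active.
No point has more.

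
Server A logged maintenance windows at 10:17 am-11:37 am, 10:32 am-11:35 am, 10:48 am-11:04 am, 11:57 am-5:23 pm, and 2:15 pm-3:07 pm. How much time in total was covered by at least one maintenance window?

6 h 46 min

Merged: 10:17 am–11:37 am, 11:57 am–5:23 pm.
Lengths: 1 h 20 min + 5 h 26 min = 6 h 46 min.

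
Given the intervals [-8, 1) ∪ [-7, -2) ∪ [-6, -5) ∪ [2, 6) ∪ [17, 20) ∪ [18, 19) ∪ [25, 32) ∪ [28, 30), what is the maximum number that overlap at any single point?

3

At -6, 3 of the intervals are simultaneously active.
No point has more.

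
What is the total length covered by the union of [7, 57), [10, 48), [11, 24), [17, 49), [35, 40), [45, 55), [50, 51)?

Merged: [7, 57).
Length: 50.

50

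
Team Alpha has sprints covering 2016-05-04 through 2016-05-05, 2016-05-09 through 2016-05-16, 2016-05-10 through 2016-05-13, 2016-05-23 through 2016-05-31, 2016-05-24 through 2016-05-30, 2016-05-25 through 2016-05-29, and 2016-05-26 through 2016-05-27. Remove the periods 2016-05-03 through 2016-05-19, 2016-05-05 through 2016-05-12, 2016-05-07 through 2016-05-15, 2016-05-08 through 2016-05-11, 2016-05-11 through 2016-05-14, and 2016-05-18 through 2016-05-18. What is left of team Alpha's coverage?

2016-05-23 through 2016-05-31

A, merged: 2016-05-04 through 2016-05-05, 2016-05-09 through 2016-05-16, 2016-05-23 through 2016-05-31.
B, merged: 2016-05-03 through 2016-05-19.
2016-05-04 through 2016-05-05: entirely removed.
2016-05-09 through 2016-05-16: entirely removed.
2016-05-23 through 2016-05-31: nothing removed.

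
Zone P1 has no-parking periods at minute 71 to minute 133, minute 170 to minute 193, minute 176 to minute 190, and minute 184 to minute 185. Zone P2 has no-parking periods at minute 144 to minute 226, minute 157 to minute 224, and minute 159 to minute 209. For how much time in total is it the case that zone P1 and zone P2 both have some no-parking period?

A, merged: minute 71 to minute 133, minute 170 to minute 193.
B, merged: minute 144 to minute 226.
A ∩ B = minute 170 to minute 193.
Total: 23 minutes.

23 minutes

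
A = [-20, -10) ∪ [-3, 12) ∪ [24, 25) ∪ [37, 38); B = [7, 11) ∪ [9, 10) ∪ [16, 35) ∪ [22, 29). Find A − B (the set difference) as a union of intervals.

Second set merges to [7, 11), [16, 35).
[-20, -10): nothing removed.
[-3, 12) \ B = [-3, 7), [11, 12).
[24, 25): entirely removed.
[37, 38): nothing removed.

[-20, -10) ∪ [-3, 7) ∪ [11, 12) ∪ [37, 38)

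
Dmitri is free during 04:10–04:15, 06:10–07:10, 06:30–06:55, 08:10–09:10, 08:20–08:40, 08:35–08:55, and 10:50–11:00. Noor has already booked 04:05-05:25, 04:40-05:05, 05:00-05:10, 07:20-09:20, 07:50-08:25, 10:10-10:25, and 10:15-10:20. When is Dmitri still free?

A, merged: 04:10–04:15, 06:10–07:10, 08:10–09:10, 10:50–11:00.
B, merged: 04:05–05:25, 07:20–09:20, 10:10–10:25.
04:10–04:15: fully covered by B → removed.
06:10–07:10: no B overlap → unchanged.
08:10–09:10: fully covered by B → removed.
10:50–11:00: no B overlap → unchanged.

06:10–07:10, 10:50–11:00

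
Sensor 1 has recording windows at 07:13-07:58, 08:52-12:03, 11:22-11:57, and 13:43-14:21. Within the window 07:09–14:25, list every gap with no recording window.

Covered (merged): 07:13–07:58, 08:52–12:03, 13:43–14:21.
Complement within 07:09–14:25: 07:09–07:13, 07:58–08:52, 12:03–13:43, 14:21–14:25.

07:09–07:13, 07:58–08:52, 12:03–13:43, 14:21–14:25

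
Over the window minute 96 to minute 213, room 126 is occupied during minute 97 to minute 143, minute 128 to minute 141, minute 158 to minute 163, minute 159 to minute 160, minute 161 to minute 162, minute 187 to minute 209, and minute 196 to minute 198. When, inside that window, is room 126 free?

minute 96 to minute 97, minute 143 to minute 158, minute 163 to minute 187, minute 209 to minute 213

The merged coverage is minute 97 to minute 143, minute 158 to minute 163, minute 187 to minute 209.
Gaps within minute 96 to minute 213: minute 96 to minute 97, minute 143 to minute 158, minute 163 to minute 187, minute 209 to minute 213.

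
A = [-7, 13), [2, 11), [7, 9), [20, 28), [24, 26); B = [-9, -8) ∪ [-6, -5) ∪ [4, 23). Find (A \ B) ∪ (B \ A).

First set merges to [-7, 13), [20, 28).
A but not B: [-7, -6), [-5, 4), [23, 28).
B but not A: [-9, -8), [13, 20).
Combining gives A △ B.

[-9, -8) ∪ [-7, -6) ∪ [-5, 4) ∪ [13, 20) ∪ [23, 28)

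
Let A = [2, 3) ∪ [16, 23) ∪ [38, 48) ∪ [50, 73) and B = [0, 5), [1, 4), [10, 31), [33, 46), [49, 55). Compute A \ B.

[46, 48) ∪ [55, 73)

B, merged: [0, 5), [10, 31), [33, 46), [49, 55).
[2, 3): entirely removed.
[16, 23): entirely removed.
[38, 48) \ B = [46, 48).
[50, 73) \ B = [55, 73).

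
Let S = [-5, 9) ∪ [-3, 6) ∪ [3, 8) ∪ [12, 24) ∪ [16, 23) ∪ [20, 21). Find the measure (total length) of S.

26

Merged: [-5, 9), [12, 24).
Lengths: 14 + 12 = 26.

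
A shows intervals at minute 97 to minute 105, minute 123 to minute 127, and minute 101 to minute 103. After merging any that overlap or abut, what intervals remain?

minute 97 to minute 105, minute 123 to minute 127

Sort by start: minute 97 to minute 105, minute 101 to minute 103, minute 123 to minute 127.
minute 101 to minute 103 overlaps/touches minute 97 to minute 105 → extend to minute 97 to minute 105.
minute 123 to minute 127 is disjoint → start new block.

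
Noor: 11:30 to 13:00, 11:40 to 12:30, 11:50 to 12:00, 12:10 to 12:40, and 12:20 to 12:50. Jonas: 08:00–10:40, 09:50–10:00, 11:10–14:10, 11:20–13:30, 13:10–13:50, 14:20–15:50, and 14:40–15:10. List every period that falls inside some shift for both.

First set merges to 11:30-13:00.
Second set merges to 08:00-10:40, 11:10-14:10, 14:20-15:50.
11:30-13:00 overlaps B on 11:30-13:00.

11:30-13:00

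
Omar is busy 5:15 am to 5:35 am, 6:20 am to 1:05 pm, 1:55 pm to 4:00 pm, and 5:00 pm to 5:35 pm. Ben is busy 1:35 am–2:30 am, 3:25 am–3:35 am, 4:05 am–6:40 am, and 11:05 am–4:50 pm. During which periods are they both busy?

5:15 am–5:35 am ∩ B → 5:15 am–5:35 am.
6:20 am–1:05 pm ∩ B → 6:20 am–6:40 am, 11:05 am–1:05 pm.
1:55 pm–4:00 pm ∩ B → 1:55 pm–4:00 pm.
5:00 pm–5:35 pm meets no B interval.

5:15 am–5:35 am, 6:20 am–6:40 am, 11:05 am–1:05 pm, 1:55 pm–4:00 pm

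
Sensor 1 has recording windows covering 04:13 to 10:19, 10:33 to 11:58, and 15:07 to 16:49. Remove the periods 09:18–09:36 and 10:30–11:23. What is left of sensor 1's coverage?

04:13–09:18, 09:36–10:19, 11:23–11:58, 15:07–16:49

04:13–10:19 \ B = 04:13–09:18, 09:36–10:19.
10:33–11:58 \ B = 11:23–11:58.
15:07–16:49: nothing removed.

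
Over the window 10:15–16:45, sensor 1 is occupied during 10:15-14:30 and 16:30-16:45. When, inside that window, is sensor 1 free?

14:30-16:30

Covered (merged): 10:15-14:30, 16:30-16:45.
Complement within 10:15-16:45: 14:30-16:30.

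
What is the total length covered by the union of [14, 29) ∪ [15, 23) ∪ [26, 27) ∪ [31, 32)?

16

Merged: [14, 29), [31, 32).
Lengths: 15 + 1 = 16.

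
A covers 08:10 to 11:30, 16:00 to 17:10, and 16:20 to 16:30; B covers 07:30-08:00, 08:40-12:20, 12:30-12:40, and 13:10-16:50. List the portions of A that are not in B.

08:10-08:40, 16:50-17:10

Merge the first list: 08:10-11:30, 16:00-17:10.
08:10-11:30 minus B → 08:10-08:40.
16:00-17:10 minus B → 16:50-17:10.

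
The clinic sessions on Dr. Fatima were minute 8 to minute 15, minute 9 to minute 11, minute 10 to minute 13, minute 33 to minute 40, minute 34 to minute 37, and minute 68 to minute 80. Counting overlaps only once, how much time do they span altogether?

Merged: minute 8 to minute 15, minute 33 to minute 40, minute 68 to minute 80.
Lengths: 7 minutes + 7 minutes + 12 minutes = 26 minutes.

26 minutes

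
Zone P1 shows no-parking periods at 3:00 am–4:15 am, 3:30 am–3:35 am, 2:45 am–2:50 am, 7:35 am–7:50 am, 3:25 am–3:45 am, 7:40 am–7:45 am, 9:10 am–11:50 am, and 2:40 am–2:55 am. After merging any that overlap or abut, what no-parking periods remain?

Sort by start: 2:40 am-2:55 am, 2:45 am-2:50 am, 3:00 am-4:15 am, 3:25 am-3:45 am, 3:30 am-3:35 am, 7:35 am-7:50 am, 7:40 am-7:45 am, 9:10 am-11:50 am.
2:45 am-2:50 am overlaps/touches 2:40 am-2:55 am → extend to 2:40 am-2:55 am.
3:00 am-4:15 am is disjoint → start new block.
3:25 am-3:45 am overlaps/touches 3:00 am-4:15 am → extend to 3:00 am-4:15 am.
3:30 am-3:35 am overlaps/touches 3:00 am-4:15 am → extend to 3:00 am-4:15 am.
7:35 am-7:50 am is disjoint → start new block.
7:40 am-7:45 am overlaps/touches 7:35 am-7:50 am → extend to 7:35 am-7:50 am.
9:10 am-11:50 am is disjoint → start new block.

2:40 am-2:55 am, 3:00 am-4:15 am, 7:35 am-7:50 am, 9:10 am-11:50 am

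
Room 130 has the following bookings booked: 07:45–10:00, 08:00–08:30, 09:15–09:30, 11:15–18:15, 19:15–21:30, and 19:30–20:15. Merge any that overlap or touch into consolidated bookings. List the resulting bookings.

08:00-08:30 overlaps/touches 07:45-10:00 → extend to 07:45-10:00.
09:15-09:30 overlaps/touches 07:45-10:00 → extend to 07:45-10:00.
11:15-18:15 is disjoint → start new block.
19:15-21:30 is disjoint → start new block.
19:30-20:15 overlaps/touches 19:15-21:30 → extend to 19:15-21:30.

07:45-10:00, 11:15-18:15, 19:15-21:30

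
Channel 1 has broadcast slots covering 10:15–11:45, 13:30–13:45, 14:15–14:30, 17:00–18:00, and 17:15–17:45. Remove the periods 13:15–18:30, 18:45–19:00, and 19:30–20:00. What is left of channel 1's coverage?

10:15-11:45

Merge the first list: 10:15-11:45, 13:30-13:45, 14:15-14:30, 17:00-18:00.
10:15-11:45 is untouched.
13:30-13:45 lies entirely inside B → drops out.
14:15-14:30 lies entirely inside B → drops out.
17:00-18:00 lies entirely inside B → drops out.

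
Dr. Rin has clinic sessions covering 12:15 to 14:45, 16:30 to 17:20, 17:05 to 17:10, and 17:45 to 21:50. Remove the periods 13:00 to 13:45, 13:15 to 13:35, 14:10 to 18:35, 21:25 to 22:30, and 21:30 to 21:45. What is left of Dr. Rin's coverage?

12:15–13:00, 13:45–14:10, 18:35–21:25

First set merges to 12:15–14:45, 16:30–17:20, 17:45–21:50.
Second set merges to 13:00–13:45, 14:10–18:35, 21:25–22:30.
12:15–14:45 \ B = 12:15–13:00, 13:45–14:10.
16:30–17:20: entirely removed.
17:45–21:50 \ B = 18:35–21:25.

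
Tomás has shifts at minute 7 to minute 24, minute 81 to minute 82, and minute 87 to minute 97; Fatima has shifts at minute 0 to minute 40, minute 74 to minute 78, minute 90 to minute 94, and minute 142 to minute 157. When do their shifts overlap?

minute 7 to minute 24 meets the second set on minute 7 to minute 24.
minute 81 to minute 82: no overlap with the second set.
minute 87 to minute 97 meets the second set on minute 90 to minute 94.

minute 7 to minute 24, minute 90 to minute 94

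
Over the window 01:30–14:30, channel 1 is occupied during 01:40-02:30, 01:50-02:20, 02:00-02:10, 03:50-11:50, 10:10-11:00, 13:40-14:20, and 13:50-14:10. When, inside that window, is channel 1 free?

01:30–01:40, 02:30–03:50, 11:50–13:40, 14:20–14:30

The merged coverage is 01:40–02:30, 03:50–11:50, 13:40–14:20.
Gaps within 01:30–14:30: 01:30–01:40, 02:30–03:50, 11:50–13:40, 14:20–14:30.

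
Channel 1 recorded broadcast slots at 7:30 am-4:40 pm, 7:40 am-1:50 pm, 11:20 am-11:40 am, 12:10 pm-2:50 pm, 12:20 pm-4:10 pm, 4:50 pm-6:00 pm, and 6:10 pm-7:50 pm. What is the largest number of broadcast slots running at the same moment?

Sweep endpoints in order; track running count of active intervals.
Peak of 4 reached at 12:20 pm.

4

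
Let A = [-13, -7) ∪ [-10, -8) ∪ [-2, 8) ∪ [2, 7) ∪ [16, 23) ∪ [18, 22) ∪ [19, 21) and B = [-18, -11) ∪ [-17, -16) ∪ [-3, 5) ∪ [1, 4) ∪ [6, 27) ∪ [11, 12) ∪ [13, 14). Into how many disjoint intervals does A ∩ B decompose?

4

A, merged: [-13, -7), [-2, 8), [16, 23).
B, merged: [-18, -11), [-3, 5), [6, 27).
A ∩ B = [-13, -11), [-2, 5), [6, 8), [16, 23).
That is 4 disjoint pieces.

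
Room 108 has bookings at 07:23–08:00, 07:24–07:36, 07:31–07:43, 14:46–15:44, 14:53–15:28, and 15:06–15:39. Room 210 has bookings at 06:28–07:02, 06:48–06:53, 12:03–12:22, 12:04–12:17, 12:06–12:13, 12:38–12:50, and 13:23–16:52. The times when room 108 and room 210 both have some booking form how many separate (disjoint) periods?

1

First set merges to 07:23–08:00, 14:46–15:44.
Second set merges to 06:28–07:02, 12:03–12:22, 12:38–12:50, 13:23–16:52.
A ∩ B = 14:46–15:44.
That is 1 disjoint piece.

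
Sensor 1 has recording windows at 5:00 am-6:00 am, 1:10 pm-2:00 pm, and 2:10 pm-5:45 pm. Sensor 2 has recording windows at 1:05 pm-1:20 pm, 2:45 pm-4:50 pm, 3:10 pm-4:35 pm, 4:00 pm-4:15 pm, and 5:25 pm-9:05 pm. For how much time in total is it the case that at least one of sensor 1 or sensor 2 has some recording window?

Merge the second list: 1:05 pm–1:20 pm, 2:45 pm–4:50 pm, 5:25 pm–9:05 pm.
A ∪ B = 5:00 am–6:00 am, 1:05 pm–2:00 pm, 2:10 pm–9:05 pm.
Total: 1 h + 55 min + 6 h 55 min = 8 h 50 min.

8 h 50 min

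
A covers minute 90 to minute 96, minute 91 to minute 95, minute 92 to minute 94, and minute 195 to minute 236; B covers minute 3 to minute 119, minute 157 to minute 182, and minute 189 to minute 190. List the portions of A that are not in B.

minute 195 to minute 236

A, merged: minute 90 to minute 96, minute 195 to minute 236.
minute 90 to minute 96: entirely removed.
minute 195 to minute 236: nothing removed.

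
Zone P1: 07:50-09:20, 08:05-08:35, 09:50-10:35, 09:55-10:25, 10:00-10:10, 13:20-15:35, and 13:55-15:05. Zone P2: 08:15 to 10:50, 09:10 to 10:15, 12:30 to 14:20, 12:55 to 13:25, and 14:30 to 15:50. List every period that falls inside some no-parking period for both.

08:15–09:20, 09:50–10:35, 13:20–14:20, 14:30–15:35

A, merged: 07:50–09:20, 09:50–10:35, 13:20–15:35.
B, merged: 08:15–10:50, 12:30–14:20, 14:30–15:50.
07:50–09:20 meets the second set on 08:15–09:20.
09:50–10:35 meets the second set on 09:50–10:35.
13:20–15:35 meets the second set on 13:20–14:20, 14:30–15:35.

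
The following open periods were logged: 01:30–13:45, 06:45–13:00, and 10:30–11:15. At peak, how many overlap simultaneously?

Sweep endpoints in order; track running count of active intervals.
Peak of 3 reached at 10:30.

3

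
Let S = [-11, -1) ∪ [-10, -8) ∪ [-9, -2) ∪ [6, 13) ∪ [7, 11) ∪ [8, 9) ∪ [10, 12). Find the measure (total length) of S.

Merged: [-11, -1), [6, 13).
Lengths: 10 + 7 = 17.

17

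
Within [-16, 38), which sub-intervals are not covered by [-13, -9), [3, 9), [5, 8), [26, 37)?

[-16, -13) ∪ [-9, 3) ∪ [9, 26) ∪ [37, 38)

The merged coverage is [-13, -9), [3, 9), [26, 37).
Uncovered inside [-16, 38): [-16, -13), [-9, 3), [9, 26), [37, 38).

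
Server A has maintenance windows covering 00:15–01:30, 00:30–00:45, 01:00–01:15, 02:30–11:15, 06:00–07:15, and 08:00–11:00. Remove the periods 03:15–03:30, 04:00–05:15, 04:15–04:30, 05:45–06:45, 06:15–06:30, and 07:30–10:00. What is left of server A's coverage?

00:15-01:30, 02:30-03:15, 03:30-04:00, 05:15-05:45, 06:45-07:30, 10:00-11:15

First set merges to 00:15-01:30, 02:30-11:15.
Second set merges to 03:15-03:30, 04:00-05:15, 05:45-06:45, 07:30-10:00.
00:15-01:30: no B overlap → unchanged.
02:30-11:15 minus B → 02:30-03:15, 03:30-04:00, 05:15-05:45, 06:45-07:30, 10:00-11:15.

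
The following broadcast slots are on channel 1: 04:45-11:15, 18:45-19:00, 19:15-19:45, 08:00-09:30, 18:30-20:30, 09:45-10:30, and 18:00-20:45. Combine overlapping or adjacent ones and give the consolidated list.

Sort by start: 04:45–11:15, 08:00–09:30, 09:45–10:30, 18:00–20:45, 18:30–20:30, 18:45–19:00, 19:15–19:45.
08:00–09:30 overlaps/touches 04:45–11:15 → extend to 04:45–11:15.
09:45–10:30 overlaps/touches 04:45–11:15 → extend to 04:45–11:15.
18:00–20:45 is disjoint → start new block.
18:30–20:30 overlaps/touches 18:00–20:45 → extend to 18:00–20:45.
18:45–19:00 overlaps/touches 18:00–20:45 → extend to 18:00–20:45.
19:15–19:45 overlaps/touches 18:00–20:45 → extend to 18:00–20:45.

04:45–11:15, 18:00–20:45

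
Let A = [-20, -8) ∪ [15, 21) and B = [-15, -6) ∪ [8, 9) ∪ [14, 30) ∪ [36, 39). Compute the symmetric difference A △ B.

[-20, -15) ∪ [-8, -6) ∪ [8, 9) ∪ [14, 15) ∪ [21, 30) ∪ [36, 39)

A \ B = [-20, -15).
B \ A = [-8, -6), [8, 9), [14, 15), [21, 30), [36, 39).
Union of the two gives the symmetric difference.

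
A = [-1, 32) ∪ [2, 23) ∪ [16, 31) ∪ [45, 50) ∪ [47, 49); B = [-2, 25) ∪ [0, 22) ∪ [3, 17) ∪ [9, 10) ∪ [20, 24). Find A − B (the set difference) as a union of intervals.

[25, 32) ∪ [45, 50)

First set merges to [-1, 32), [45, 50).
Second set merges to [-2, 25).
[-1, 32) \ B = [25, 32).
[45, 50): nothing removed.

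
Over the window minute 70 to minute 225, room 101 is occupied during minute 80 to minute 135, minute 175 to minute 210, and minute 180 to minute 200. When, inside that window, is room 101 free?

minute 70 to minute 80, minute 135 to minute 175, minute 210 to minute 225

After merging, the occupied span is minute 80 to minute 135, minute 175 to minute 210.
Uncovered inside minute 70 to minute 225: minute 70 to minute 80, minute 135 to minute 175, minute 210 to minute 225.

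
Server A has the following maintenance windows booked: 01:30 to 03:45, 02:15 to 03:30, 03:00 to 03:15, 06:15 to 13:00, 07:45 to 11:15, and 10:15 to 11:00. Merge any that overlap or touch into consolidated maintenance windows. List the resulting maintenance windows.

01:30-03:45, 06:15-13:00

02:15-03:30 overlaps/touches 01:30-03:45 → extend to 01:30-03:45.
03:00-03:15 overlaps/touches 01:30-03:45 → extend to 01:30-03:45.
06:15-13:00 is disjoint → start new block.
07:45-11:15 overlaps/touches 06:15-13:00 → extend to 06:15-13:00.
10:15-11:00 overlaps/touches 06:15-13:00 → extend to 06:15-13:00.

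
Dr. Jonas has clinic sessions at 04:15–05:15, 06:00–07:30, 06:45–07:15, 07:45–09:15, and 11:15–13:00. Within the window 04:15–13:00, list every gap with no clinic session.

Covered (merged): 04:15-05:15, 06:00-07:30, 07:45-09:15, 11:15-13:00.
Uncovered inside 04:15-13:00: 05:15-06:00, 07:30-07:45, 09:15-11:15.

05:15-06:00, 07:30-07:45, 09:15-11:15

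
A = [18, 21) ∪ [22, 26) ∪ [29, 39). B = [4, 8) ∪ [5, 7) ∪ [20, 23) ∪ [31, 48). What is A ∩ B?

[20, 21) ∪ [22, 23) ∪ [31, 39)

B, merged: [4, 8), [20, 23), [31, 48).
[18, 21) meets the second set on [20, 21).
[22, 26) meets the second set on [22, 23).
[29, 39) meets the second set on [31, 39).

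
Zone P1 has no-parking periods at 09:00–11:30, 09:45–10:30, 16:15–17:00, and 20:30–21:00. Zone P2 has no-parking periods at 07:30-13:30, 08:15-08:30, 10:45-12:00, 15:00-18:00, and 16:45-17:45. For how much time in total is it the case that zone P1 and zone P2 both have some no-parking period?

First set merges to 09:00-11:30, 16:15-17:00, 20:30-21:00.
Second set merges to 07:30-13:30, 15:00-18:00.
A ∩ B = 09:00-11:30, 16:15-17:00.
Total: 2 h 30 min + 45 min = 3 h 15 min.

3 h 15 min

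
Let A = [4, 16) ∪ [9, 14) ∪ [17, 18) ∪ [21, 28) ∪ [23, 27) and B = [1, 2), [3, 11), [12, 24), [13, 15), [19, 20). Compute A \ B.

[11, 12) ∪ [24, 28)

Merge the first list: [4, 16), [17, 18), [21, 28).
Merge the second list: [1, 2), [3, 11), [12, 24).
[4, 16) \ B = [11, 12).
[17, 18): entirely removed.
[21, 28) \ B = [24, 28).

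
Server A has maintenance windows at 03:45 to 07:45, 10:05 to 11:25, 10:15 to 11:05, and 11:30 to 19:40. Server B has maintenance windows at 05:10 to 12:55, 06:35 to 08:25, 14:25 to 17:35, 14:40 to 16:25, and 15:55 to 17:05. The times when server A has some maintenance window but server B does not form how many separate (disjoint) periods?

3

Merge the first list: 03:45-07:45, 10:05-11:25, 11:30-19:40.
Merge the second list: 05:10-12:55, 14:25-17:35.
A \ B = 03:45-05:10, 12:55-14:25, 17:35-19:40.
That is 3 disjoint pieces.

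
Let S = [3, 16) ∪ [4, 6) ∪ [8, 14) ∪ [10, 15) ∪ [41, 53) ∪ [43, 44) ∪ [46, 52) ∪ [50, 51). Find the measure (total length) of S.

Merged: [3, 16), [41, 53).
Lengths: 13 + 12 = 25.

25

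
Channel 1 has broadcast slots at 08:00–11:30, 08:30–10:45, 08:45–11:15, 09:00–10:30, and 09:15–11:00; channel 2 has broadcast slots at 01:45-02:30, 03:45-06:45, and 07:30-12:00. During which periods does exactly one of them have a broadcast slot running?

01:45–02:30, 03:45–06:45, 07:30–08:00, 11:30–12:00

Merge the first list: 08:00–11:30.
A but not B: none.
B but not A: 01:45–02:30, 03:45–06:45, 07:30–08:00, 11:30–12:00.
Combining gives A △ B.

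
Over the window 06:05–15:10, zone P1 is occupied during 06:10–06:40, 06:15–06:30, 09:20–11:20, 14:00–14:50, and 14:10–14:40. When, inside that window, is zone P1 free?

06:05-06:10, 06:40-09:20, 11:20-14:00, 14:50-15:10

After merging, the occupied span is 06:10-06:40, 09:20-11:20, 14:00-14:50.
Uncovered inside 06:05-15:10: 06:05-06:10, 06:40-09:20, 11:20-14:00, 14:50-15:10.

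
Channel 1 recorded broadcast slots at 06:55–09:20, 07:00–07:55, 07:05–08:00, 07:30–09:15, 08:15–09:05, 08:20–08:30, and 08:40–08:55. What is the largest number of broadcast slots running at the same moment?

At 07:30, 4 of the intervals are simultaneously active.
No point has more.

4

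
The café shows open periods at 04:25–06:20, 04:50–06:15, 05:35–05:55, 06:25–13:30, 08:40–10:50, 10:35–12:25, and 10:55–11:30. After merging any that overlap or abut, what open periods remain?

04:25–06:20, 06:25–13:30

04:50–06:15 overlaps/touches 04:25–06:20 → extend to 04:25–06:20.
05:35–05:55 overlaps/touches 04:25–06:20 → extend to 04:25–06:20.
06:25–13:30 is disjoint → start new block.
08:40–10:50 overlaps/touches 06:25–13:30 → extend to 06:25–13:30.
10:35–12:25 overlaps/touches 06:25–13:30 → extend to 06:25–13:30.
10:55–11:30 overlaps/touches 06:25–13:30 → extend to 06:25–13:30.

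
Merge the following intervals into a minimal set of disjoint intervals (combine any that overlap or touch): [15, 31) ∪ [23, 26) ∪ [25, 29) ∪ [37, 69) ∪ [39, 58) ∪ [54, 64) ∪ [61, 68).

[23, 26) overlaps/touches [15, 31) → extend to [15, 31).
[25, 29) overlaps/touches [15, 31) → extend to [15, 31).
[37, 69) is disjoint → start new block.
[39, 58) overlaps/touches [37, 69) → extend to [37, 69).
[54, 64) overlaps/touches [37, 69) → extend to [37, 69).
[61, 68) overlaps/touches [37, 69) → extend to [37, 69).

[15, 31) ∪ [37, 69)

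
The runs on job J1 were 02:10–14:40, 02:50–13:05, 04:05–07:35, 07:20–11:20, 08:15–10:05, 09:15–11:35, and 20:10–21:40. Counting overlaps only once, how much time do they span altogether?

Merged: 02:10-14:40, 20:10-21:40.
Lengths: 12 h 30 min + 1 h 30 min = 14 h.

14 h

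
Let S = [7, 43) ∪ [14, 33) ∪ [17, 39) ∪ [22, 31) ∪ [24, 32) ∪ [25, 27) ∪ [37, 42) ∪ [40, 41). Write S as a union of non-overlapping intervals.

[7, 43)

[14, 33) overlaps/touches [7, 43) → extend to [7, 43).
[17, 39) overlaps/touches [7, 43) → extend to [7, 43).
[22, 31) overlaps/touches [7, 43) → extend to [7, 43).
[24, 32) overlaps/touches [7, 43) → extend to [7, 43).
[25, 27) overlaps/touches [7, 43) → extend to [7, 43).
[37, 42) overlaps/touches [7, 43) → extend to [7, 43).
[40, 41) overlaps/touches [7, 43) → extend to [7, 43).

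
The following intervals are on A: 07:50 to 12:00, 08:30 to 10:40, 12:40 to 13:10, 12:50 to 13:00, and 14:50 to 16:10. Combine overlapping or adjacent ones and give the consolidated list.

08:30–10:40 overlaps/touches 07:50–12:00 → extend to 07:50–12:00.
12:40–13:10 is disjoint → start new block.
12:50–13:00 overlaps/touches 12:40–13:10 → extend to 12:40–13:10.
14:50–16:10 is disjoint → start new block.

07:50–12:00, 12:40–13:10, 14:50–16:10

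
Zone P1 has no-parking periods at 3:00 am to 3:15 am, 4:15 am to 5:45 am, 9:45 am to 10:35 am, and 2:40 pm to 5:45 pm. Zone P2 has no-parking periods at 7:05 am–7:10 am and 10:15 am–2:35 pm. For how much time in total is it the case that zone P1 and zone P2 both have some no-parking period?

20 min

A ∩ B = 10:15 am–10:35 am.
Total: 20 min.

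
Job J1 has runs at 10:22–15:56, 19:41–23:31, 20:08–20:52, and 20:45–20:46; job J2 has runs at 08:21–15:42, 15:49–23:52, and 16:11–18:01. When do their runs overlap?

Merge the first list: 10:22-15:56, 19:41-23:31.
Merge the second list: 08:21-15:42, 15:49-23:52.
10:22-15:56 meets the second set on 10:22-15:42, 15:49-15:56.
19:41-23:31 meets the second set on 19:41-23:31.

10:22-15:42, 15:49-15:56, 19:41-23:31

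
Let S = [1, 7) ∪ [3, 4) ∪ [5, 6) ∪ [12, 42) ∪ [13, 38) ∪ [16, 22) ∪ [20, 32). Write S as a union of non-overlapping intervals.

[1, 7) ∪ [12, 42)

[3, 4) overlaps/touches [1, 7) → extend to [1, 7).
[5, 6) overlaps/touches [1, 7) → extend to [1, 7).
[12, 42) is disjoint → start new block.
[13, 38) overlaps/touches [12, 42) → extend to [12, 42).
[16, 22) overlaps/touches [12, 42) → extend to [12, 42).
[20, 32) overlaps/touches [12, 42) → extend to [12, 42).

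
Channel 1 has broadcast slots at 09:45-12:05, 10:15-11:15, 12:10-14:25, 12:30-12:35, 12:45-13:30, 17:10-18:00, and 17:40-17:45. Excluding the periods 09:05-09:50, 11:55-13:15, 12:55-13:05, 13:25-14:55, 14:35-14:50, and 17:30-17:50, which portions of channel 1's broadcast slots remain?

09:50–11:55, 13:15–13:25, 17:10–17:30, 17:50–18:00

First set merges to 09:45–12:05, 12:10–14:25, 17:10–18:00.
Second set merges to 09:05–09:50, 11:55–13:15, 13:25–14:55, 17:30–17:50.
09:45–12:05 \ B = 09:50–11:55.
12:10–14:25 \ B = 13:15–13:25.
17:10–18:00 \ B = 17:10–17:30, 17:50–18:00.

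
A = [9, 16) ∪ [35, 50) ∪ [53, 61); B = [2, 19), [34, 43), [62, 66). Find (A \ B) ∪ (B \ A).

[2, 9) ∪ [16, 19) ∪ [34, 35) ∪ [43, 50) ∪ [53, 61) ∪ [62, 66)

A but not B: [43, 50), [53, 61).
B but not A: [2, 9), [16, 19), [34, 35), [62, 66).
Combining gives A △ B.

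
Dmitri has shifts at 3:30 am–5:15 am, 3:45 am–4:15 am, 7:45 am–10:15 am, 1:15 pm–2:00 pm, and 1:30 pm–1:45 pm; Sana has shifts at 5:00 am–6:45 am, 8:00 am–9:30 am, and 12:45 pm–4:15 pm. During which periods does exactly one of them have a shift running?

3:30 am–5:00 am, 5:15 am–6:45 am, 7:45 am–8:00 am, 9:30 am–10:15 am, 12:45 pm–1:15 pm, 2:00 pm–4:15 pm

First set merges to 3:30 am–5:15 am, 7:45 am–10:15 am, 1:15 pm–2:00 pm.
Only in the first: 3:30 am–5:00 am, 7:45 am–8:00 am, 9:30 am–10:15 am.
Only in the second: 5:15 am–6:45 am, 12:45 pm–1:15 pm, 2:00 pm–4:15 pm.
Together these are the periods covered by exactly one.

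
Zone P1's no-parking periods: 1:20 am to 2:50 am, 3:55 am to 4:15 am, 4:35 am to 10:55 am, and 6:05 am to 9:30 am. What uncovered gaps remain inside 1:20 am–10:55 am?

2:50 am-3:55 am, 4:15 am-4:35 am

After merging, the occupied span is 1:20 am-2:50 am, 3:55 am-4:15 am, 4:35 am-10:55 am.
Complement within 1:20 am-10:55 am: 2:50 am-3:55 am, 4:15 am-4:35 am.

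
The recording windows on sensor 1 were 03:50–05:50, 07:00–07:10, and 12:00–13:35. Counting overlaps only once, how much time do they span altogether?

3 h 45 min

Merged: 03:50–05:50, 07:00–07:10, 12:00–13:35.
Lengths: 2 h + 10 min + 1 h 35 min = 3 h 45 min.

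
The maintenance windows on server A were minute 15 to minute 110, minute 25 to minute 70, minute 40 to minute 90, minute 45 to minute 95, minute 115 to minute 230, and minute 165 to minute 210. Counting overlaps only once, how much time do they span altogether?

210 minutes

Merged: minute 15 to minute 110, minute 115 to minute 230.
Lengths: 95 minutes + 115 minutes = 210 minutes.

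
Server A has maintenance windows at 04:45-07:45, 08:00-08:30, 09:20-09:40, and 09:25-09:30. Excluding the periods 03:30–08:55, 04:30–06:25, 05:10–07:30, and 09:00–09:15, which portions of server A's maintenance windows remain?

09:20-09:40

Merge the first list: 04:45-07:45, 08:00-08:30, 09:20-09:40.
Merge the second list: 03:30-08:55, 09:00-09:15.
04:45-07:45 lies entirely inside B → drops out.
08:00-08:30 lies entirely inside B → drops out.
09:20-09:40 is untouched.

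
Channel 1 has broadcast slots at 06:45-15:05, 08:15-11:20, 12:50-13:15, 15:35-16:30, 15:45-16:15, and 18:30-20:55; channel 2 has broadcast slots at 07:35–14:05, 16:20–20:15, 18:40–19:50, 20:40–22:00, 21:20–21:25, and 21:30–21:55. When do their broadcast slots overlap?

A, merged: 06:45-15:05, 15:35-16:30, 18:30-20:55.
B, merged: 07:35-14:05, 16:20-20:15, 20:40-22:00.
06:45-15:05 meets the second set on 07:35-14:05.
15:35-16:30 meets the second set on 16:20-16:30.
18:30-20:55 meets the second set on 18:30-20:15, 20:40-20:55.

07:35-14:05, 16:20-16:30, 18:30-20:15, 20:40-20:55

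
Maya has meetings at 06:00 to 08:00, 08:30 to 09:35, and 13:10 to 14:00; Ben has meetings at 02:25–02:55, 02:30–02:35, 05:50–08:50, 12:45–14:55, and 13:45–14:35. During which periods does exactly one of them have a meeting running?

02:25–02:55, 05:50–06:00, 08:00–08:30, 08:50–09:35, 12:45–13:10, 14:00–14:55

B, merged: 02:25–02:55, 05:50–08:50, 12:45–14:55.
A \ B = 08:50–09:35.
B \ A = 02:25–02:55, 05:50–06:00, 08:00–08:30, 12:45–13:10, 14:00–14:55.
Union of the two gives the symmetric difference.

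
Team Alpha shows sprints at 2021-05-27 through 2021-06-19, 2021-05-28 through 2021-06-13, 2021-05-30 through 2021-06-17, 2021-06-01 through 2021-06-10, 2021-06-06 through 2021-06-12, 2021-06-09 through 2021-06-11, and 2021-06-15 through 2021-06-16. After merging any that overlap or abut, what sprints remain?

2021-05-28 through 2021-06-13 overlaps/touches 2021-05-27 through 2021-06-19 → extend to 2021-05-27 through 2021-06-19.
2021-05-30 through 2021-06-17 overlaps/touches 2021-05-27 through 2021-06-19 → extend to 2021-05-27 through 2021-06-19.
2021-06-01 through 2021-06-10 overlaps/touches 2021-05-27 through 2021-06-19 → extend to 2021-05-27 through 2021-06-19.
2021-06-06 through 2021-06-12 overlaps/touches 2021-05-27 through 2021-06-19 → extend to 2021-05-27 through 2021-06-19.
2021-06-09 through 2021-06-11 overlaps/touches 2021-05-27 through 2021-06-19 → extend to 2021-05-27 through 2021-06-19.
2021-06-15 through 2021-06-16 overlaps/touches 2021-05-27 through 2021-06-19 → extend to 2021-05-27 through 2021-06-19.

2021-05-27 through 2021-06-19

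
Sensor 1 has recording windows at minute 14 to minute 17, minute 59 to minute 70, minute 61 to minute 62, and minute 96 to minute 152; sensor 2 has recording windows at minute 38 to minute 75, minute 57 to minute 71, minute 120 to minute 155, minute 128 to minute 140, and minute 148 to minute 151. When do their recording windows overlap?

minute 59 to minute 70, minute 120 to minute 152

Merge the first list: minute 14 to minute 17, minute 59 to minute 70, minute 96 to minute 152.
Merge the second list: minute 38 to minute 75, minute 120 to minute 155.
minute 14 to minute 17: no overlap with the second set.
minute 59 to minute 70 meets the second set on minute 59 to minute 70.
minute 96 to minute 152 meets the second set on minute 120 to minute 152.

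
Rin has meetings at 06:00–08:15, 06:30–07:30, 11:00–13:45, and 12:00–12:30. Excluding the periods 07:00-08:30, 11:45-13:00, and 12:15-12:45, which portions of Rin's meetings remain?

A, merged: 06:00–08:15, 11:00–13:45.
B, merged: 07:00–08:30, 11:45–13:00.
06:00–08:15 minus B → 06:00–07:00.
11:00–13:45 minus B → 11:00–11:45, 13:00–13:45.

06:00–07:00, 11:00–11:45, 13:00–13:45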